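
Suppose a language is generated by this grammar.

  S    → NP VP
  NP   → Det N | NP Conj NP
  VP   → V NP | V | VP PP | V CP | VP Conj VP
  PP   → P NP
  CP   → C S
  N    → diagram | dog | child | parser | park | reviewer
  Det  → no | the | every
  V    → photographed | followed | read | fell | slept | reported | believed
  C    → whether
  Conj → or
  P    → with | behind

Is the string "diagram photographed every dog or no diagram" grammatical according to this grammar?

For S → NP VP, no prefix of the string parses as an NP.

Ungrammatical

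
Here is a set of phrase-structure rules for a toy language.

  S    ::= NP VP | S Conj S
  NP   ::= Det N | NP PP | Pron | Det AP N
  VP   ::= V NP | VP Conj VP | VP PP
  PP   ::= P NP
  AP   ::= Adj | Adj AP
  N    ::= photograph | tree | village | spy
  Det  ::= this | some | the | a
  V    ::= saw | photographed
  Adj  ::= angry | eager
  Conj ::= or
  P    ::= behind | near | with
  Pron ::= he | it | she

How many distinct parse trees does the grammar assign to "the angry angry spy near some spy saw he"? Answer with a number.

[S [NP [NP [Det the] [AP [Adj angry] [AP [Adj angry]]] [N spy]] [PP [P near] [NP [Det some] [N spy]]]] [VP [V saw] [NP [Pron he]]]]
No rule offers an alternative attachment or grouping for any span, so this is the only derivation.

1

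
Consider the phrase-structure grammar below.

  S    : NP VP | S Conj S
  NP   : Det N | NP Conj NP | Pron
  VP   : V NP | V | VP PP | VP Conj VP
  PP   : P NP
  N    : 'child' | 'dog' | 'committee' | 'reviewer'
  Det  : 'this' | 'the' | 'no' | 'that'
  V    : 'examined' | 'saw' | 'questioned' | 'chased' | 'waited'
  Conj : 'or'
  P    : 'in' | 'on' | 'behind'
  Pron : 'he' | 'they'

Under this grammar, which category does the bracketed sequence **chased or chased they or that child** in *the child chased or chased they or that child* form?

VP

S
  NP
    Det: the
    N: child
  VP
    VP
      V: chased
    Conj: or
    VP
      V: chased
      NP
        NP
          Pron: they
        Conj: or
        NP
          Det: that
          N: child
The span 'chased or chased they or that child' is the VP node built by VP → VP Conj VP.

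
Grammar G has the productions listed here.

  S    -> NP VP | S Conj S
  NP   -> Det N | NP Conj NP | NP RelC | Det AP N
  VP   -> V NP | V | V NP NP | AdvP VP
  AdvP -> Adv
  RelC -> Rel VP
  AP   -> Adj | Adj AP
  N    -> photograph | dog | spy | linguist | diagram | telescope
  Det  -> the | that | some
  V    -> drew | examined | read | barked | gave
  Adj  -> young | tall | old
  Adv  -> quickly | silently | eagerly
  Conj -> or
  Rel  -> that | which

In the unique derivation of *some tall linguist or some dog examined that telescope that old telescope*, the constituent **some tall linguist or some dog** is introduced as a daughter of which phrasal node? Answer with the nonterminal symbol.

[S [NP [NP [Det some] [AP [Adj tall]] [N linguist]] [Conj or] [NP [Det some] [N dog]]] [VP [V examined] [NP [Det that] [N telescope]] [NP [Det that] [AP [Adj old]] [N telescope]]]]
The span 'some tall linguist or some dog' is the NP node built by NP → NP Conj NP.
Its mother is the S built by S → NP VP.

S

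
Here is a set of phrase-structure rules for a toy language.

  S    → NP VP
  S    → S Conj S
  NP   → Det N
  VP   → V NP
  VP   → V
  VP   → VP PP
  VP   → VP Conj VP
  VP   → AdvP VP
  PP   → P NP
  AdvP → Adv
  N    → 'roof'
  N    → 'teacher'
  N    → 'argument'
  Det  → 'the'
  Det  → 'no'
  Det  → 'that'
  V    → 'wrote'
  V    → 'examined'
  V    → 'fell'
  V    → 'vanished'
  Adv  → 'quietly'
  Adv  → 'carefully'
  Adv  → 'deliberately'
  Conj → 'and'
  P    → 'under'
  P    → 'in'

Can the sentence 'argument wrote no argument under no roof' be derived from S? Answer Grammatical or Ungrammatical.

Ungrammatical

For S → NP VP, no prefix of the string parses as an NP. The alternative S rule S → S Conj S likewise has no satisfying split.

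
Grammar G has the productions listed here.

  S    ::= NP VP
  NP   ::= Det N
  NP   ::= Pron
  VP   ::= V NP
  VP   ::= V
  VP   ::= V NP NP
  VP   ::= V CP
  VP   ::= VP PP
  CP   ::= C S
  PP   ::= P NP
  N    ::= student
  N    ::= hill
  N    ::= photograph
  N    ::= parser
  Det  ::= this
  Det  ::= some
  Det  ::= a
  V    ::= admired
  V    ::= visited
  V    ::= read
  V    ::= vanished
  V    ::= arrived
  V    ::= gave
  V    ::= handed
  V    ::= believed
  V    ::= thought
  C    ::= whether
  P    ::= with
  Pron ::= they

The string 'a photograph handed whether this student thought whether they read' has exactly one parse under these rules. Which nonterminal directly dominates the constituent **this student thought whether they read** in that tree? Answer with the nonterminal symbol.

[S [NP [Det a] [N photograph]] [VP [V handed] [CP [C whether] [S [NP [Det this] [N student]] [VP [V thought] [CP [C whether] [S [NP [Pron they]] [VP [V read]]]]]]]]]
The span 'this student thought whether they read' is the S node built by S → NP VP.
Its mother is the CP built by CP → C S.

CP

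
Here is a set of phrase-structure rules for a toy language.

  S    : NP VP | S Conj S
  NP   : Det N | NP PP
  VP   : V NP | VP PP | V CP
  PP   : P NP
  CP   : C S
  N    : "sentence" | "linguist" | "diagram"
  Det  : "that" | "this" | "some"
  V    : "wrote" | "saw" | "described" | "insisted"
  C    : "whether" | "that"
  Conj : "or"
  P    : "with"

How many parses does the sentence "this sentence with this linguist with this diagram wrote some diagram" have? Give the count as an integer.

2

The two bracketings:
[S [NP [NP [Det this] [N sentence]] [PP [P with] [NP [NP [Det this] [N linguist]] [PP [P with] [NP [Det this] [N diagram]]]]]] [VP [V wrote] [NP [Det some] [N diagram]]]]
[S [NP [NP [NP [Det this] [N sentence]] [PP [P with] [NP [Det this] [N linguist]]]] [PP [P with] [NP [Det this] [N diagram]]]] [VP [V wrote] [NP [Det some] [N diagram]]]]
The trees differ in how a recursive rule is bracketed over the same span.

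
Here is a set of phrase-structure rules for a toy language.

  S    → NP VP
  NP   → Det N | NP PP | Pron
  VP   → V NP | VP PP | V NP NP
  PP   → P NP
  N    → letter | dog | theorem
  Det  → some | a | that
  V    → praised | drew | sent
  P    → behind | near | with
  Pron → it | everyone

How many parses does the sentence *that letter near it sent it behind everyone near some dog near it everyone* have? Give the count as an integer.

5

Two of the 5 distinct bracketings:
[S [NP [NP [Det that] [N letter]] [PP [P near] [NP [Pron it]]]] [VP [V sent] [NP [NP [Pron it]] [PP [P behind] [NP [NP [Pron everyone]] [PP [P near] [NP [NP [Det some] [N dog]] [PP [P near] [NP [Pron it]]]]]]]] [NP [Pron everyone]]]]
[S [NP [NP [Det that] [N letter]] [PP [P near] [NP [Pron it]]]] [VP [V sent] [NP [NP [Pron it]] [PP [P behind] [NP [NP [NP [Pron everyone]] [PP [P near] [NP [Det some] [N dog]]]] [PP [P near] [NP [Pron it]]]]]] [NP [Pron everyone]]]]
The trees differ in how a recursive rule is bracketed over the same span.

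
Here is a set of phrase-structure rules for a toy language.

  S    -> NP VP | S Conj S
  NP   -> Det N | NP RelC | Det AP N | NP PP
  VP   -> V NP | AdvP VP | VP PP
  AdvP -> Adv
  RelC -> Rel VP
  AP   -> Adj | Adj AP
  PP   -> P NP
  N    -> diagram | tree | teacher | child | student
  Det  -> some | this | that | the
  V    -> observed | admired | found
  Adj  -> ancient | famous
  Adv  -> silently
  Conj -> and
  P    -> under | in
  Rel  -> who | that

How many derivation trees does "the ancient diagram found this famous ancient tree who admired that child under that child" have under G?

Two of the 4 distinct bracketings:
[S [NP [Det the] [AP [Adj ancient]] [N diagram]] [VP [V found] [NP [NP [Det this] [AP [Adj famous] [AP [Adj ancient]]] [N tree]] [RelC [Rel who] [VP [V admired] [NP [NP [Det that] [N child]] [PP [P under] [NP [Det that] [N child]]]]]]]]]
[S [NP [Det the] [AP [Adj ancient]] [N diagram]] [VP [V found] [NP [NP [Det this] [AP [Adj famous] [AP [Adj ancient]]] [N tree]] [RelC [Rel who] [VP [VP [V admired] [NP [Det that] [N child]]] [PP [P under] [NP [Det that] [N child]]]]]]]]
The difference turns on whether NP → NP PP is used at the relevant span, versus an alternative expansion of NP.

4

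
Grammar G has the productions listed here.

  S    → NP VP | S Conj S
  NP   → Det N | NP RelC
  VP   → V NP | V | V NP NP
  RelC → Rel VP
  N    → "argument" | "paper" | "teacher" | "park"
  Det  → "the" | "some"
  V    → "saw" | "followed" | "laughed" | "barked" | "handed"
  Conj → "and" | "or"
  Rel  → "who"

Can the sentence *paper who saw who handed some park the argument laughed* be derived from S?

Ungrammatical

For S → NP VP, no prefix of the string parses as an NP. The alternative S rule S → S Conj S likewise has no satisfying split.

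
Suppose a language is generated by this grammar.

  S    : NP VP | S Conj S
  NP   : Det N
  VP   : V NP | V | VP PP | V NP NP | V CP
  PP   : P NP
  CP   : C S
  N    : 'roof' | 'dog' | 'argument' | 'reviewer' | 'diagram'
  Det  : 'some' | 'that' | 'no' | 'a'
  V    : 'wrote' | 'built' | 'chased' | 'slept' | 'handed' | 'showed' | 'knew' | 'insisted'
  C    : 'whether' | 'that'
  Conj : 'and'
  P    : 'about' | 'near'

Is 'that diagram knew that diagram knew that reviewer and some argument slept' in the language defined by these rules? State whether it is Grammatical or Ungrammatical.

Ungrammatical

For S → NP VP, the only prefix that parses as NP is 'that diagram', but the remainder 'knew that diagram knew that reviewer and some argument slept' is not a VP under these rules. The alternative S rule S → S Conj S likewise has no satisfying split.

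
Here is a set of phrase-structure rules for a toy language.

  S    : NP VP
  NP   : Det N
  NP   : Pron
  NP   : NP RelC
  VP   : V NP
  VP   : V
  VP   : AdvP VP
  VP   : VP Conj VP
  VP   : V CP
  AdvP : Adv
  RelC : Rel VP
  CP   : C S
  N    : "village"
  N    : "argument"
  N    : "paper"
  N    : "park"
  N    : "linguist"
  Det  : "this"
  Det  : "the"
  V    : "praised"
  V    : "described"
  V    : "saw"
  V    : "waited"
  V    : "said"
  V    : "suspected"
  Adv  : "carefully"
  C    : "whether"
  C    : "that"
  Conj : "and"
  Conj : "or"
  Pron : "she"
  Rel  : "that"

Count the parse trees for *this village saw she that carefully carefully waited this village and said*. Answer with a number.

Two of the 4 distinct bracketings:
[S [NP [Det this] [N village]] [VP [V saw] [NP [NP [Pron she]] [RelC [Rel that] [VP [AdvP [Adv carefully]] [VP [AdvP [Adv carefully]] [VP [VP [V waited] [NP [Det this] [N village]]] [Conj and] [VP [V said]]]]]]]]]
[S [NP [Det this] [N village]] [VP [V saw] [NP [NP [Pron she]] [RelC [Rel that] [VP [AdvP [Adv carefully]] [VP [VP [AdvP [Adv carefully]] [VP [V waited] [NP [Det this] [N village]]]] [Conj and] [VP [V said]]]]]]]]
The trees differ in how a recursive rule is bracketed over the same span.

4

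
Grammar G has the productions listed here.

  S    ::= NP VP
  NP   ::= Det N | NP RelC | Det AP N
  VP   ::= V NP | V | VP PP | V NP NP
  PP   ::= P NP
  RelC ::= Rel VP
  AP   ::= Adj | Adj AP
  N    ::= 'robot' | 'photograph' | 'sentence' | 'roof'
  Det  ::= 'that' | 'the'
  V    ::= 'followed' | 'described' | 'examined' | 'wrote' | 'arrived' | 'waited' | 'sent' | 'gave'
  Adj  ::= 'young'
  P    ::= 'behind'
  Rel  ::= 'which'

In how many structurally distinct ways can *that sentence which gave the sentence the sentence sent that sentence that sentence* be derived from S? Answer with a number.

1

[S [NP [NP [Det that] [N sentence]] [RelC [Rel which] [VP [V gave] [NP [Det the] [N sentence]] [NP [Det the] [N sentence]]]]] [VP [V sent] [NP [Det that] [N sentence]] [NP [Det that] [N sentence]]]]
No rule offers an alternative attachment or grouping for any span, so this is the only derivation.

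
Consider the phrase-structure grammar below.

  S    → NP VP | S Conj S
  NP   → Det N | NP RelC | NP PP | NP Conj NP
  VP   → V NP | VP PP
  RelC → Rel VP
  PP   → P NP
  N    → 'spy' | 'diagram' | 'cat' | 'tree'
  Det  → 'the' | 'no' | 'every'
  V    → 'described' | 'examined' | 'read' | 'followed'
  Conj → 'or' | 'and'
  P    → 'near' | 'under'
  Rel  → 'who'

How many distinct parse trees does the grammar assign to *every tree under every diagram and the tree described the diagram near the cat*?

Two of the 4 distinct bracketings:
[S [NP [NP [Det every] [N tree]] [PP [P under] [NP [NP [Det every] [N diagram]] [Conj and] [NP [Det the] [N tree]]]]] [VP [V described] [NP [NP [Det the] [N diagram]] [PP [P near] [NP [Det the] [N cat]]]]]]
[S [NP [NP [Det every] [N tree]] [PP [P under] [NP [NP [Det every] [N diagram]] [Conj and] [NP [Det the] [N tree]]]]] [VP [VP [V described] [NP [Det the] [N diagram]]] [PP [P near] [NP [Det the] [N cat]]]]]
The difference turns on whether VP → VP PP is used at the relevant span, versus an alternative expansion of VP.

4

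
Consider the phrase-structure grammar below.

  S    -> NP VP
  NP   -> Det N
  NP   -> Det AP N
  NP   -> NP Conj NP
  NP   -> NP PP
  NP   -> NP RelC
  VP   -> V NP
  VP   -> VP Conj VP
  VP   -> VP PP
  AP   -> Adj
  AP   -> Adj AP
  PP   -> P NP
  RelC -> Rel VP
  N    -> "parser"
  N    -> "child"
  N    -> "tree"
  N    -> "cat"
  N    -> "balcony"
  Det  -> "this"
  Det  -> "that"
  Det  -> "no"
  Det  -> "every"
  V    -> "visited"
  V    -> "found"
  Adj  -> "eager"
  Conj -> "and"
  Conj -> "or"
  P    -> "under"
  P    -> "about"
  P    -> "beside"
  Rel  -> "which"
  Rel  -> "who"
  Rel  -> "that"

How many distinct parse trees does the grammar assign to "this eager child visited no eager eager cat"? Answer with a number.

1

[S [NP [Det this] [AP [Adj eager]] [N child]] [VP [V visited] [NP [Det no] [AP [Adj eager] [AP [Adj eager]]] [N cat]]]]
No rule offers an alternative attachment or grouping for any span, so this is the only derivation.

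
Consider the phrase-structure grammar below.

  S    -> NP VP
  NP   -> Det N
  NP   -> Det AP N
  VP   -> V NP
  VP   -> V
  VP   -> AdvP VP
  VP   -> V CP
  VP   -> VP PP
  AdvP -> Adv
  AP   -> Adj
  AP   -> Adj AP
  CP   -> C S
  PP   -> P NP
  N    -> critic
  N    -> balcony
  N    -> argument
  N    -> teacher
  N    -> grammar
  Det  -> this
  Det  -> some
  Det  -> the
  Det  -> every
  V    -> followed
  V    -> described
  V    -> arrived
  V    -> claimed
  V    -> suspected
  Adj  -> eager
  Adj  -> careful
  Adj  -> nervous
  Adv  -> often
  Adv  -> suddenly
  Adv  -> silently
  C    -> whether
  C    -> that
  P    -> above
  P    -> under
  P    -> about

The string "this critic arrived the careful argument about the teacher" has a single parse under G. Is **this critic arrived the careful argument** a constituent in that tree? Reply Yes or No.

[S [NP [Det this] [N critic]] [VP [VP [V arrived] [NP [Det the] [AP [Adj careful]] [N argument]]] [PP [P about] [NP [Det the] [N teacher]]]]]
The smallest constituent containing 'this critic arrived the careful argument' is the S spanning 'this critic arrived the careful argument about the teacher'; no single node in the tree dominates exactly the given words.

No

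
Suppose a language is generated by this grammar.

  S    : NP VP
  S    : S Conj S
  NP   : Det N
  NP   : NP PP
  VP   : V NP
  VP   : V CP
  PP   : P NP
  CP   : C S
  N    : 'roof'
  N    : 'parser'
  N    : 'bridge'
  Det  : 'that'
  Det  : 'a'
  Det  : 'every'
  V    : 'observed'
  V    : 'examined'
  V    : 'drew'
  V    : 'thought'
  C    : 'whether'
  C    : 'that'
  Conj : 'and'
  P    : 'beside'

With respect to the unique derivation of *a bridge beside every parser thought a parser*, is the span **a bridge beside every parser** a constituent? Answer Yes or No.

[S [NP [NP [Det a] [N bridge]] [PP [P beside] [NP [Det every] [N parser]]]] [VP [V thought] [NP [Det a] [N parser]]]]
The words 'a bridge beside every parser' are exhaustively dominated by a single NP node (built by NP → NP PP), so they form a constituent.

Yes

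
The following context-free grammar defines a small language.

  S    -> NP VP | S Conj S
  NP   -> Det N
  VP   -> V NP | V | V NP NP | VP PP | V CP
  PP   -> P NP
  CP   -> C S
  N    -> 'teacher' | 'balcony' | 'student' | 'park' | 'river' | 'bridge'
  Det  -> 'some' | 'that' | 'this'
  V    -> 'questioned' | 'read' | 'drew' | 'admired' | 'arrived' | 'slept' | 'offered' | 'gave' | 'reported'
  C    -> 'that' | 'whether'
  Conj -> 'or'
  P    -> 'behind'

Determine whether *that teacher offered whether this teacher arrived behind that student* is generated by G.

Grammatical

[S [NP [Det that] [N teacher]] [VP [VP [V offered] [CP [C whether] [S [NP [Det this] [N teacher]] [VP [V arrived]]]]] [PP [P behind] [NP [Det that] [N student]]]]]
The bracketing above is licensed at every node by one of the given productions, with S at the root.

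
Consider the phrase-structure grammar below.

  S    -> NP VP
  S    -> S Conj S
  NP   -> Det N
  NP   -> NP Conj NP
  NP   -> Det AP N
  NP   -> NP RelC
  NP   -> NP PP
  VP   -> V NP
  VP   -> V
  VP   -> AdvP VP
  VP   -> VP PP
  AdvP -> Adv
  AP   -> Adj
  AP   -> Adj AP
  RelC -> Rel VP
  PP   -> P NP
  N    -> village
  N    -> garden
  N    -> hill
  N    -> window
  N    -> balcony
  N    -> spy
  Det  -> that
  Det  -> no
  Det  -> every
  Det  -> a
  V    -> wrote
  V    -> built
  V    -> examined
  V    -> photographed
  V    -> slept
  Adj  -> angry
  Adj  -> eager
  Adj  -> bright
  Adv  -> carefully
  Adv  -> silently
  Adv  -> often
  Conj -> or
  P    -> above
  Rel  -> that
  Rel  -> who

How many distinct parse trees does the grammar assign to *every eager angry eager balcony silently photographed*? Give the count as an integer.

[S [NP [Det every] [AP [Adj eager] [AP [Adj angry] [AP [Adj eager]]]] [N balcony]] [VP [AdvP [Adv silently]] [VP [V photographed]]]]
No rule offers an alternative attachment or grouping for any span, so this is the only derivation.

1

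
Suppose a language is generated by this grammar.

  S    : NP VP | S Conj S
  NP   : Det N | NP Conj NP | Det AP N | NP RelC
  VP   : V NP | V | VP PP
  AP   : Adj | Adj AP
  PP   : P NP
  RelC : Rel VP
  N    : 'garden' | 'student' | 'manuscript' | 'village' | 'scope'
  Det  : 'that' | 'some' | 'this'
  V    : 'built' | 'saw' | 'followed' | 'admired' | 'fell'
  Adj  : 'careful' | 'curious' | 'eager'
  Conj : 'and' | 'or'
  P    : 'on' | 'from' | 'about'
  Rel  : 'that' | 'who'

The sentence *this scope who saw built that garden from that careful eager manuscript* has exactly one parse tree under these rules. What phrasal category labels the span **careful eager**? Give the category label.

AP

[S [NP [NP [Det this] [N scope]] [RelC [Rel who] [VP [V saw]]]] [VP [VP [V built] [NP [Det that] [N garden]]] [PP [P from] [NP [Det that] [AP [Adj careful] [AP [Adj eager]]] [N manuscript]]]]]
The span 'careful eager' is the AP node built by AP → Adj AP.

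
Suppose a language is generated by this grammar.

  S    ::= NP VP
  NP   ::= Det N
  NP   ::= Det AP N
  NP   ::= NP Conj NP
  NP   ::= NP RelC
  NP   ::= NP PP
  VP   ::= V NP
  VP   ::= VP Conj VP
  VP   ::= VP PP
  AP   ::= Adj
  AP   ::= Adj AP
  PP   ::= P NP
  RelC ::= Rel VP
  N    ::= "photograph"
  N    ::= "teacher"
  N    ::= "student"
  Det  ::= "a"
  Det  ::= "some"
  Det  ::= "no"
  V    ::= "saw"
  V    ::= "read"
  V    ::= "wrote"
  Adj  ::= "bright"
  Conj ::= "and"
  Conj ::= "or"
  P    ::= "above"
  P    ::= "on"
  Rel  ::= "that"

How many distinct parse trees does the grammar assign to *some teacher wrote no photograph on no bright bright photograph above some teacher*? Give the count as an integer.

5

Two of the 5 distinct bracketings:
[S [NP [Det some] [N teacher]] [VP [V wrote] [NP [NP [Det no] [N photograph]] [PP [P on] [NP [NP [Det no] [AP [Adj bright] [AP [Adj bright]]] [N photograph]] [PP [P above] [NP [Det some] [N teacher]]]]]]]]
[S [NP [Det some] [N teacher]] [VP [V wrote] [NP [NP [NP [Det no] [N photograph]] [PP [P on] [NP [Det no] [AP [Adj bright] [AP [Adj bright]]] [N photograph]]]] [PP [P above] [NP [Det some] [N teacher]]]]]]
The trees differ in how a recursive rule is bracketed over the same span.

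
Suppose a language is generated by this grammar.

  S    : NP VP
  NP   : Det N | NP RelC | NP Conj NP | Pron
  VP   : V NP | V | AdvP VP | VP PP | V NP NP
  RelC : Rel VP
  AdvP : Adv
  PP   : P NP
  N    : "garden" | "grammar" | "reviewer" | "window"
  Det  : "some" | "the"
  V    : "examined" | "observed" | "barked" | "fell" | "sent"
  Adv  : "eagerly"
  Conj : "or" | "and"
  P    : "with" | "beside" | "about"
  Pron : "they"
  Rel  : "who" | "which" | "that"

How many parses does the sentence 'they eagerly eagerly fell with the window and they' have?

3

Two of the 3 distinct bracketings:
[S [NP [Pron they]] [VP [AdvP [Adv eagerly]] [VP [AdvP [Adv eagerly]] [VP [VP [V fell]] [PP [P with] [NP [NP [Det the] [N window]] [Conj and] [NP [Pron they]]]]]]]]
[S [NP [Pron they]] [VP [AdvP [Adv eagerly]] [VP [VP [AdvP [Adv eagerly]] [VP [V fell]]] [PP [P with] [NP [NP [Det the] [N window]] [Conj and] [NP [Pron they]]]]]]]
The trees differ in how a recursive rule is bracketed over the same span.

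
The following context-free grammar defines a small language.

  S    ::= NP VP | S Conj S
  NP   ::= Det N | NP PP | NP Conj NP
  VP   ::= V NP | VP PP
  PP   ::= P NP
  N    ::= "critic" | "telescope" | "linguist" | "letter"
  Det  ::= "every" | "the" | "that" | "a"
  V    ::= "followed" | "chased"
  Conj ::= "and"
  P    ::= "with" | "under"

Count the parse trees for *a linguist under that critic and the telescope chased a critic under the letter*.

4

Two of the 4 distinct bracketings:
[S [NP [NP [Det a] [N linguist]] [PP [P under] [NP [NP [Det that] [N critic]] [Conj and] [NP [Det the] [N telescope]]]]] [VP [V chased] [NP [NP [Det a] [N critic]] [PP [P under] [NP [Det the] [N letter]]]]]]
[S [NP [NP [Det a] [N linguist]] [PP [P under] [NP [NP [Det that] [N critic]] [Conj and] [NP [Det the] [N telescope]]]]] [VP [VP [V chased] [NP [Det a] [N critic]]] [PP [P under] [NP [Det the] [N letter]]]]]
The difference turns on whether VP → VP PP is used at the relevant span, versus an alternative expansion of VP.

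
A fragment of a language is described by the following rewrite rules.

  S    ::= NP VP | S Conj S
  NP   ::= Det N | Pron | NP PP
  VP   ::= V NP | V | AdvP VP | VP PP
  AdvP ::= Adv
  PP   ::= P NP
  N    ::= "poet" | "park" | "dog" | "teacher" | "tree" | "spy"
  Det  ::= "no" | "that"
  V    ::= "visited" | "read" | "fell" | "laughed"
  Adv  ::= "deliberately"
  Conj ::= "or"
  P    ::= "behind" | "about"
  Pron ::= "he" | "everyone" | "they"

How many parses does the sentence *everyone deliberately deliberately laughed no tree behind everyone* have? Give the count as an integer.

4

Two of the 4 distinct bracketings:
[S [NP [Pron everyone]] [VP [AdvP [Adv deliberately]] [VP [AdvP [Adv deliberately]] [VP [V laughed] [NP [NP [Det no] [N tree]] [PP [P behind] [NP [Pron everyone]]]]]]]]
[S [NP [Pron everyone]] [VP [AdvP [Adv deliberately]] [VP [AdvP [Adv deliberately]] [VP [VP [V laughed] [NP [Det no] [N tree]]] [PP [P behind] [NP [Pron everyone]]]]]]]
The difference turns on whether NP → NP PP is used at the relevant span, versus an alternative expansion of NP.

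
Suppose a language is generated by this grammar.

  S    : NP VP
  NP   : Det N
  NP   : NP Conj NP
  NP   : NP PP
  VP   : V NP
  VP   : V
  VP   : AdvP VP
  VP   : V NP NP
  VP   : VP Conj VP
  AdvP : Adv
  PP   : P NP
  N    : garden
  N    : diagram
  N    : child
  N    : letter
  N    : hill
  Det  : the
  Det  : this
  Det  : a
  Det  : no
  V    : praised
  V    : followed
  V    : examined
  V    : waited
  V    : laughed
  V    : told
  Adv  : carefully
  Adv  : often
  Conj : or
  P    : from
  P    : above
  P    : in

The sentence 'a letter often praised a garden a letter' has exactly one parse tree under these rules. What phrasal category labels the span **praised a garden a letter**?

S
  NP
    Det: a
    N: letter
  VP
    AdvP
      Adv: often
    VP
      V: praised
      NP
        Det: a
        N: garden
      NP
        Det: a
        N: letter
The span 'praised a garden a letter' is the VP node built by VP → V NP NP.

VP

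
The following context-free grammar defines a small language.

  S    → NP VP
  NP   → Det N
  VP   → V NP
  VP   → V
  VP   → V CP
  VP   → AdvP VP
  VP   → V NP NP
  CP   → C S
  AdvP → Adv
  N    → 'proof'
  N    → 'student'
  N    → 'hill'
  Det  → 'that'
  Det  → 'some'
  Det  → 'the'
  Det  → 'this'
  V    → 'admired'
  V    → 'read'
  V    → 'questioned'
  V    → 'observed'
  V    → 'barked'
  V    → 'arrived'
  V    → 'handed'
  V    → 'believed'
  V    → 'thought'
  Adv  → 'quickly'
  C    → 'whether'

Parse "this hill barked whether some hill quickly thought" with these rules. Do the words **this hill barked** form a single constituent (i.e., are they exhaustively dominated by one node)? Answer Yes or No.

[S [NP [Det this] [N hill]] [VP [V barked] [CP [C whether] [S [NP [Det some] [N hill]] [VP [AdvP [Adv quickly]] [VP [V thought]]]]]]]
The smallest constituent containing 'this hill barked' is the S spanning 'this hill barked whether some hill quickly thought'; no single node in the tree dominates exactly the given words.

No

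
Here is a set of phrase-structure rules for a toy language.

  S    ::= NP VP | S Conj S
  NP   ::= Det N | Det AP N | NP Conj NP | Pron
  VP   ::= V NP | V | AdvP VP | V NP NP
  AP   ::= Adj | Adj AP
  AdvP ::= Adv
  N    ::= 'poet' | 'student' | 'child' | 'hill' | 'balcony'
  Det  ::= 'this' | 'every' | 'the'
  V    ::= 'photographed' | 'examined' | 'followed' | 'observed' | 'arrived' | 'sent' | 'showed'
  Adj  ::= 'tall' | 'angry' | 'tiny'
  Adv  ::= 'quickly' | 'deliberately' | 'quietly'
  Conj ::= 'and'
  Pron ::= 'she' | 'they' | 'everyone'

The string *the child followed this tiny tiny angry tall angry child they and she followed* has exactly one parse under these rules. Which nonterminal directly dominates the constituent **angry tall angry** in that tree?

AP

S
  S
    NP
      Det: the
      N: child
    VP
      V: followed
      NP
        Det: this
        AP
          Adj: tiny
          AP
            Adj: tiny
            AP
              Adj: angry
              AP
                Adj: tall
                AP
                  Adj: angry
        N: child
      NP
        Pron: they
  Conj: and
  S
    NP
      Pron: she
    VP
      V: followed
The span 'angry tall angry' is the AP node built by AP → Adj AP.
Its mother is the AP built by AP → Adj AP.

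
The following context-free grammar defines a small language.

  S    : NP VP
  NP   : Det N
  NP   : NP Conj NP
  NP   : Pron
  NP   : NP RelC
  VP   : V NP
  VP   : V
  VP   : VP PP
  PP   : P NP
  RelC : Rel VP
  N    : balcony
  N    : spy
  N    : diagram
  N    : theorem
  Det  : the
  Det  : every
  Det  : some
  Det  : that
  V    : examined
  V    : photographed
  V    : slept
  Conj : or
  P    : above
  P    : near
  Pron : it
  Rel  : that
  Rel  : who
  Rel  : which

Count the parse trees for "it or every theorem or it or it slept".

Two of the 5 distinct bracketings:
[S [NP [NP [Pron it]] [Conj or] [NP [NP [Det every] [N theorem]] [Conj or] [NP [NP [Pron it]] [Conj or] [NP [Pron it]]]]] [VP [V slept]]]
[S [NP [NP [Pron it]] [Conj or] [NP [NP [NP [Det every] [N theorem]] [Conj or] [NP [Pron it]]] [Conj or] [NP [Pron it]]]] [VP [V slept]]]
The trees differ in how a recursive rule is bracketed over the same span.

5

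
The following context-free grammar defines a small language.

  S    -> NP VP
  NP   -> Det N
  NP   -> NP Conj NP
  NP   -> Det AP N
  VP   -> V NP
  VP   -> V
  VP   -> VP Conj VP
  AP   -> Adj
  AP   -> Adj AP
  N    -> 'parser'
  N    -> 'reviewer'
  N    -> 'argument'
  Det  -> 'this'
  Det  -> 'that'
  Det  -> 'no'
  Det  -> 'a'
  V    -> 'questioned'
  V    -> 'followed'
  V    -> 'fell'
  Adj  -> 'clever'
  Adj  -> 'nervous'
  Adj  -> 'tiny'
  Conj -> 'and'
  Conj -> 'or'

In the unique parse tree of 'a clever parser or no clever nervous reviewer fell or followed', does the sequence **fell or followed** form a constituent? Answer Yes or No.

Yes

[S [NP [NP [Det a] [AP [Adj clever]] [N parser]] [Conj or] [NP [Det no] [AP [Adj clever] [AP [Adj nervous]]] [N reviewer]]] [VP [VP [V fell]] [Conj or] [VP [V followed]]]]
The words 'fell or followed' are exhaustively dominated by a single VP node (built by VP → VP Conj VP), so they form a constituent.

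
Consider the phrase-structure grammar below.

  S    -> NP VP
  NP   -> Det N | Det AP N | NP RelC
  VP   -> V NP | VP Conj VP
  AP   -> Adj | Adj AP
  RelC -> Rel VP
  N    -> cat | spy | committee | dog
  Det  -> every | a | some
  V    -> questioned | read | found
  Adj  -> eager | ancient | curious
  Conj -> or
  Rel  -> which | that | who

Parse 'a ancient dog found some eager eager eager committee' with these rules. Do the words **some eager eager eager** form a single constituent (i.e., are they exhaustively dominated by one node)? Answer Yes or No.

No

[S [NP [Det a] [AP [Adj ancient]] [N dog]] [VP [V found] [NP [Det some] [AP [Adj eager] [AP [Adj eager] [AP [Adj eager]]]] [N committee]]]]
The smallest constituent containing 'some eager eager eager' is the NP spanning 'some eager eager eager committee'; no single node in the tree dominates exactly the given words.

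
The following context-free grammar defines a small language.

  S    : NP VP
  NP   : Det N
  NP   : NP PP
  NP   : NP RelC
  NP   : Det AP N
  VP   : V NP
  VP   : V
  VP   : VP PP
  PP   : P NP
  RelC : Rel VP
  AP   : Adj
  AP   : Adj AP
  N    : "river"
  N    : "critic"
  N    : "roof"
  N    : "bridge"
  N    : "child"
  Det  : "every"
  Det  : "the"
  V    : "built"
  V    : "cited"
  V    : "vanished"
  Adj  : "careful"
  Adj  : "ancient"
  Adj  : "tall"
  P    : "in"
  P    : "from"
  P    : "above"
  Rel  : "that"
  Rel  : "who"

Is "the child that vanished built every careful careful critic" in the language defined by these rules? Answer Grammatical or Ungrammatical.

Grammatical

S
  NP
    NP
      Det: the
      N: child
    RelC
      Rel: that
      VP
        V: vanished
  VP
    V: built
    NP
      Det: every
      AP
        Adj: careful
        AP
          Adj: careful
      N: critic
Every word is introduced by a lexical rule and the phrasal rules combine the resulting categories into a single S.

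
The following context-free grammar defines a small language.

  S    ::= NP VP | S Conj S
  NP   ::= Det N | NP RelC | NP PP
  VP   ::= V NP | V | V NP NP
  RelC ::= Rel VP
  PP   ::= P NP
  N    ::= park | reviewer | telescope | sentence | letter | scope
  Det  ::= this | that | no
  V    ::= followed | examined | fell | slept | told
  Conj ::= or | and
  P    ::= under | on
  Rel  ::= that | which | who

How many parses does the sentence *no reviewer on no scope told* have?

[S [NP [NP [Det no] [N reviewer]] [PP [P on] [NP [Det no] [N scope]]]] [VP [V told]]]
No rule offers an alternative attachment or grouping for any span, so this is the only derivation.

1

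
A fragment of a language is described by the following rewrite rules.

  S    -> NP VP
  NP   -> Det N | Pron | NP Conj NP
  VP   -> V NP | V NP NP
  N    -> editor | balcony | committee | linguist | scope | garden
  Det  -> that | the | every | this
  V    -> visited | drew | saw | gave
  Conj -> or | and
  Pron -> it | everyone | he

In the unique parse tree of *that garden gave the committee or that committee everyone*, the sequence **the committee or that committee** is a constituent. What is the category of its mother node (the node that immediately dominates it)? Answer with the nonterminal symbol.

VP

[S [NP [Det that] [N garden]] [VP [V gave] [NP [NP [Det the] [N committee]] [Conj or] [NP [Det that] [N committee]]] [NP [Pron everyone]]]]
The span 'the committee or that committee' is the NP node built by NP → NP Conj NP.
Its mother is the VP built by VP → V NP NP.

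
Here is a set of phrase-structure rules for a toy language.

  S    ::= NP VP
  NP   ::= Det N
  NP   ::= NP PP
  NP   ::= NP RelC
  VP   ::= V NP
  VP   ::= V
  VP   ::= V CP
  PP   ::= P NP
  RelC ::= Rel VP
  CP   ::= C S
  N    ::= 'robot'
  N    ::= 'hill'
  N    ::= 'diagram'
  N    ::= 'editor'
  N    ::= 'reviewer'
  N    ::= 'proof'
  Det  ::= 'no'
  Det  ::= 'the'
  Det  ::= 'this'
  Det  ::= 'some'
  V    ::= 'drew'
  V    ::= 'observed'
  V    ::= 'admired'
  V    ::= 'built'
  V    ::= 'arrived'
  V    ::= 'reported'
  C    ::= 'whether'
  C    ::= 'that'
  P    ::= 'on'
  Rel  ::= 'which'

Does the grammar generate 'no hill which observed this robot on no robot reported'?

Grammatical

S
  NP
    NP
      NP
        Det: no
        N: hill
      RelC
        Rel: which
        VP
          V: observed
          NP
            Det: this
            N: robot
    PP
      P: on
      NP
        Det: no
        N: robot
  VP
    V: reported
Every word is introduced by a lexical rule and the phrasal rules combine the resulting categories into a single S.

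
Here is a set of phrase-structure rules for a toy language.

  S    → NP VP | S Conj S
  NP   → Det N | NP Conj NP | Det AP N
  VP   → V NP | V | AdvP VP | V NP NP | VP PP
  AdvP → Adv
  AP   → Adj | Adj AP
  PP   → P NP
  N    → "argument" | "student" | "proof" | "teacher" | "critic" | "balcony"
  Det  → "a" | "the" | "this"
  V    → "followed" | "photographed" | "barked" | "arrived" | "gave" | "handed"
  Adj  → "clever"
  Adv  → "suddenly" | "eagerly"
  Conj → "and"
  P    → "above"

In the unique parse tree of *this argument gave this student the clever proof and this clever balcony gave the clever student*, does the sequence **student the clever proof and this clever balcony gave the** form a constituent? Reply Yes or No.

No

[S [S [NP [Det this] [N argument]] [VP [V gave] [NP [Det this] [N student]] [NP [Det the] [AP [Adj clever]] [N proof]]]] [Conj and] [S [NP [Det this] [AP [Adj clever]] [N balcony]] [VP [V gave] [NP [Det the] [AP [Adj clever]] [N student]]]]]
The smallest constituent containing 'student the clever proof and this clever balcony gave the' is the S spanning 'this argument gave this student the clever proof and this clever balcony gave the clever student'; no single node in the tree dominates exactly the given words.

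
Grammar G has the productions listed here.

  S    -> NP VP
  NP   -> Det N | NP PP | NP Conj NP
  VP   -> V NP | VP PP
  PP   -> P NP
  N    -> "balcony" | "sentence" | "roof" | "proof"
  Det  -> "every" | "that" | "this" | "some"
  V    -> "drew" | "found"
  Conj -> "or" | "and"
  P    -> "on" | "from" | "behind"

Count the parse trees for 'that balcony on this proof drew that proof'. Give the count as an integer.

[S [NP [NP [Det that] [N balcony]] [PP [P on] [NP [Det this] [N proof]]]] [VP [V drew] [NP [Det that] [N proof]]]]
No rule offers an alternative attachment or grouping for any span, so this is the only derivation.

1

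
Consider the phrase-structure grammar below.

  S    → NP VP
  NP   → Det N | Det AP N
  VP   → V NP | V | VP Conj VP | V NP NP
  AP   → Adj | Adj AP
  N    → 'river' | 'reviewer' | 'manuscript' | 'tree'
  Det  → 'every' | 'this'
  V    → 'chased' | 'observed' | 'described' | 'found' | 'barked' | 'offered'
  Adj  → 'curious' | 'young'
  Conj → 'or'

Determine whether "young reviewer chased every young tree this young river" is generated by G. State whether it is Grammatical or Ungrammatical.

Ungrammatical

For S → NP VP, no prefix of the string parses as an NP.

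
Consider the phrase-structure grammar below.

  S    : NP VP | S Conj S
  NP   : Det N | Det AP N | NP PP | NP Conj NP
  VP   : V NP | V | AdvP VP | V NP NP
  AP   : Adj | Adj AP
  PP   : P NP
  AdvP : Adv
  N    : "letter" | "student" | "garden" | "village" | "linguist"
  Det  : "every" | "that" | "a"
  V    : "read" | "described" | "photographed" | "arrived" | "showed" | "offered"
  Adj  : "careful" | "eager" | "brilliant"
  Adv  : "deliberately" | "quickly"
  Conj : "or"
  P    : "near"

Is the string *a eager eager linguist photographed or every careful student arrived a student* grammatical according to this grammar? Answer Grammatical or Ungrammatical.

Grammatical

S
  S
    NP
      Det: a
      AP
        Adj: eager
        AP
          Adj: eager
      N: linguist
    VP
      V: photographed
  Conj: or
  S
    NP
      Det: every
      AP
        Adj: careful
      N: student
    VP
      V: arrived
      NP
        Det: a
        N: student
The bracketing above is licensed at every node by one of the given productions, with S at the root.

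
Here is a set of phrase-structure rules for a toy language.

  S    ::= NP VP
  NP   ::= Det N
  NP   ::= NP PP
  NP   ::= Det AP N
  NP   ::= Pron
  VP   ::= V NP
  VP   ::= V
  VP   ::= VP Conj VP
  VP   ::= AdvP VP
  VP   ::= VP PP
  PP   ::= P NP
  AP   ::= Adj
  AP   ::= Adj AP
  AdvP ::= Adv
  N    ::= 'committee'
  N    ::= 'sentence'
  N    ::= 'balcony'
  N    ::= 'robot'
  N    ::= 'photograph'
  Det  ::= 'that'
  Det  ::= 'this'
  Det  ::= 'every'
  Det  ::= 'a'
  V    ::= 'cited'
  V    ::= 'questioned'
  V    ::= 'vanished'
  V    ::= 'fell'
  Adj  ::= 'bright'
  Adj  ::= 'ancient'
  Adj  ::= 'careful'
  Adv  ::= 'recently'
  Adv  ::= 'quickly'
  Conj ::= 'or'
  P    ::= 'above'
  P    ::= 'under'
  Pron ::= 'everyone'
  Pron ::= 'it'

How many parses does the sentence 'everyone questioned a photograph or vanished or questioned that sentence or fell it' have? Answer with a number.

5

Two of the 5 distinct bracketings:
[S [NP [Pron everyone]] [VP [VP [V questioned] [NP [Det a] [N photograph]]] [Conj or] [VP [VP [V vanished]] [Conj or] [VP [VP [V questioned] [NP [Det that] [N sentence]]] [Conj or] [VP [V fell] [NP [Pron it]]]]]]]
[S [NP [Pron everyone]] [VP [VP [V questioned] [NP [Det a] [N photograph]]] [Conj or] [VP [VP [VP [V vanished]] [Conj or] [VP [V questioned] [NP [Det that] [N sentence]]]] [Conj or] [VP [V fell] [NP [Pron it]]]]]]
The trees differ in how a recursive rule is bracketed over the same span.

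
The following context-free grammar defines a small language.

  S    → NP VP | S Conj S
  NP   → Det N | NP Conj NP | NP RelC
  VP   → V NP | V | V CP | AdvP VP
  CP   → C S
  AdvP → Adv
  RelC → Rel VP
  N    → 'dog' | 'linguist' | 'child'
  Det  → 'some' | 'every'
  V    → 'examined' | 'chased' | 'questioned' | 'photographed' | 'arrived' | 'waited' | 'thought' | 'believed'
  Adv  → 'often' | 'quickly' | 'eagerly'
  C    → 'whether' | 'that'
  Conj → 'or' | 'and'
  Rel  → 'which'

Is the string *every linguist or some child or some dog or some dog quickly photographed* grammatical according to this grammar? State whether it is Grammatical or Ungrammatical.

Grammatical

S
  NP
    NP
      Det: every
      N: linguist
    Conj: or
    NP
      NP
        Det: some
        N: child
      Conj: or
      NP
        NP
          Det: some
          N: dog
        Conj: or
        NP
          Det: some
          N: dog
  VP
    AdvP
      Adv: quickly
    VP
      V: photographed
Every word is introduced by a lexical rule and the phrasal rules combine the resulting categories into a single S.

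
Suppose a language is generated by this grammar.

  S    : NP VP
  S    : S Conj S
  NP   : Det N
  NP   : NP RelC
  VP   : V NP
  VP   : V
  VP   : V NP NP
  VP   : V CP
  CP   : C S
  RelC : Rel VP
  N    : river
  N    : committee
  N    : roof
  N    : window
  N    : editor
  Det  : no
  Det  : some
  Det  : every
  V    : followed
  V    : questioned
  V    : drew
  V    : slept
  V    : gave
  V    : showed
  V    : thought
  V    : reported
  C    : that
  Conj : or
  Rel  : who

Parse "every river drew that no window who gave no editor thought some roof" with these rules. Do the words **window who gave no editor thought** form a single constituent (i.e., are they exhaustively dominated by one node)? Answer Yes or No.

No

[S [NP [Det every] [N river]] [VP [V drew] [CP [C that] [S [NP [NP [Det no] [N window]] [RelC [Rel who] [VP [V gave] [NP [Det no] [N editor]]]]] [VP [V thought] [NP [Det some] [N roof]]]]]]]
The smallest constituent containing 'window who gave no editor thought' is the S spanning 'no window who gave no editor thought some roof'; no single node in the tree dominates exactly the given words.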